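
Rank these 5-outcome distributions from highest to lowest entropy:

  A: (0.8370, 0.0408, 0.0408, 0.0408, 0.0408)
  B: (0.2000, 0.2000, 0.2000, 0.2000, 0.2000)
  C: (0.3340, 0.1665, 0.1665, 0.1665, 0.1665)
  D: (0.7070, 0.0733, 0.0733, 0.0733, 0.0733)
B > C > D > A

Key insight: Entropy is maximized by uniform distributions and minimized by concentrated distributions.

Entropies:
  H(A) = 0.9674 bits
  H(B) = 2.3219 bits
  H(C) = 2.2510 bits
  H(D) = 1.4586 bits

Ranking: B > C > D > A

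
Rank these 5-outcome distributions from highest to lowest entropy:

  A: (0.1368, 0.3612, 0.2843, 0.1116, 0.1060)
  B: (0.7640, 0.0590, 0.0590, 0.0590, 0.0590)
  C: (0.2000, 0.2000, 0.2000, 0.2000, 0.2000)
C > A > B

Key insight: Entropy is maximized by uniform distributions and minimized by concentrated distributions.

- Uniform distributions have maximum entropy log₂(5) = 2.3219 bits
- The more "peaked" or concentrated a distribution, the lower its entropy

Entropies:
  H(A) = 2.1355 bits
  H(B) = 1.2603 bits
  H(C) = 2.3219 bits

Ranking: C > A > B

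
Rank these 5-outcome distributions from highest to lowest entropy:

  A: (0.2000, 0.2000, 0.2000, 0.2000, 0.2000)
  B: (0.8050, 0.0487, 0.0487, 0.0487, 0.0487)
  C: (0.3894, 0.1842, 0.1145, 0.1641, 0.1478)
A > C > B

Key insight: Entropy is maximized by uniform distributions and minimized by concentrated distributions.

- Uniform distributions have maximum entropy log₂(5) = 2.3219 bits
- The more "peaked" or concentrated a distribution, the lower its entropy

Entropies:
  H(A) = 2.3219 bits
  H(B) = 1.1018 bits
  H(C) = 2.1729 bits

Ranking: A > C > B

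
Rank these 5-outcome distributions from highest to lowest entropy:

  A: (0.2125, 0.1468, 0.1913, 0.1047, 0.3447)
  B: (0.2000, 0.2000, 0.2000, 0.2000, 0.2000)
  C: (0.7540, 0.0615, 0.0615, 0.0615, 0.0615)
B > A > C

Key insight: Entropy is maximized by uniform distributions and minimized by concentrated distributions.

- Uniform distributions have maximum entropy log₂(5) = 2.3219 bits
- The more "peaked" or concentrated a distribution, the lower its entropy

Entropies:
  H(A) = 2.2081 bits
  H(B) = 2.3219 bits
  H(C) = 1.2969 bits

Ranking: B > A > C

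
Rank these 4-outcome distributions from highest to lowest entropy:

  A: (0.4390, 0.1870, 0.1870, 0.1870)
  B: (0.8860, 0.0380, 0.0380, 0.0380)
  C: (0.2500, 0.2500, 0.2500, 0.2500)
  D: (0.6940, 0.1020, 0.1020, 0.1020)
C > A > D > B

Key insight: Entropy is maximized by uniform distributions and minimized by concentrated distributions.

Entropies:
  H(A) = 1.8784 bits
  H(B) = 0.6926 bits
  H(C) = 2.0000 bits
  H(D) = 1.3735 bits

Ranking: C > A > D > B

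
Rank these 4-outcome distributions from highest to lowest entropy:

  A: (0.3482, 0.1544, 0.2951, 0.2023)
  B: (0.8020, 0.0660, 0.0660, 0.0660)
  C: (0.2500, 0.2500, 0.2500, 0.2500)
C > A > B

Key insight: Entropy is maximized by uniform distributions and minimized by concentrated distributions.

- Uniform distributions have maximum entropy log₂(4) = 2.0000 bits
- The more "peaked" or concentrated a distribution, the lower its entropy

Entropies:
  H(A) = 1.9321 bits
  H(B) = 1.0317 bits
  H(C) = 2.0000 bits

Ranking: C > A > B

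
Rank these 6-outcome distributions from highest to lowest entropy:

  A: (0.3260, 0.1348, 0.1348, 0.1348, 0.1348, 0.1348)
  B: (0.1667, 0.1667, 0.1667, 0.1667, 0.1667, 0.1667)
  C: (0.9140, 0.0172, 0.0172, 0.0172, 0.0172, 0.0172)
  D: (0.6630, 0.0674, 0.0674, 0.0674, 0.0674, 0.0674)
B > A > D > C

Key insight: Entropy is maximized by uniform distributions and minimized by concentrated distributions.

Entropies:
  H(A) = 2.4758 bits
  H(B) = 2.5850 bits
  H(C) = 0.6227 bits
  H(D) = 1.7044 bits

Ranking: B > A > D > C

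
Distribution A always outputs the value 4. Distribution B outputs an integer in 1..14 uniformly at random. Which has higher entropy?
B

A is deterministic, so H(A) = 0. B is uniform over 14 outcomes, so H(B) = log₂(14) = 3.807 bits. Any distribution with genuine randomness has higher entropy than a deterministic one.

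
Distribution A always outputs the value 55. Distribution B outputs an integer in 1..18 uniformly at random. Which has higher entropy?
B

A is deterministic, so H(A) = 0. B is uniform over 18 outcomes, so H(B) = log₂(18) = 4.170 bits. Any distribution with genuine randomness has higher entropy than a deterministic one.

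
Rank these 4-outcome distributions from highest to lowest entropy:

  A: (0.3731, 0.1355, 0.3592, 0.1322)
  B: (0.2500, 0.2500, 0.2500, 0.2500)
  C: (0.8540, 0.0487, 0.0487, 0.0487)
B > A > C

Key insight: Entropy is maximized by uniform distributions and minimized by concentrated distributions.

- Uniform distributions have maximum entropy log₂(4) = 2.0000 bits
- The more "peaked" or concentrated a distribution, the lower its entropy

Entropies:
  H(A) = 1.8379 bits
  H(B) = 2.0000 bits
  H(C) = 0.8311 bits

Ranking: B > A > C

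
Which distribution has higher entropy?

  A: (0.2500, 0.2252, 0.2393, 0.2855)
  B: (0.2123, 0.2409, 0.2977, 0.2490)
A

Both distributions are close to uniform, making this a harder comparison.

H(A) = 1.9944 bits
H(B) = 1.9893 bits

The distribution closer to uniform has higher entropy.
Answer: A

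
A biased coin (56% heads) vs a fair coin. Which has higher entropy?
Fair coin

The fair coin is uniform (p=0.5), maximizing binary entropy at 1 bit. The biased coin has H(0.56) ≈ 0.990 bits — its outcome is more predictable, so its entropy is lower.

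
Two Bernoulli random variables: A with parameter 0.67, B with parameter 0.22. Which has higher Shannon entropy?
A

For binary distributions, entropy is maximized at p=0.5 and decreases as p moves toward 0 or 1.

H(A) = H(0.67) = 0.9149 bits
H(B) = H(0.22) = 0.7602 bits

Distribution A (p=0.67) is closer to uniform (p=0.5), so it has higher entropy.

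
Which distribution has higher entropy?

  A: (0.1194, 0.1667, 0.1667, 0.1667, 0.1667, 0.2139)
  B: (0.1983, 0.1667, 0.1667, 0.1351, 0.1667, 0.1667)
B

Both distributions are close to uniform, making this a harder comparison.

H(A) = 2.5653 bits
H(B) = 2.5763 bits

The distribution closer to uniform has higher entropy.
Answer: B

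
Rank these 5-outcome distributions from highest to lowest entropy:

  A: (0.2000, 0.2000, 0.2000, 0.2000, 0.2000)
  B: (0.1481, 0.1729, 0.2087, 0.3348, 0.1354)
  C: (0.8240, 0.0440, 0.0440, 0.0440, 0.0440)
A > B > C

Key insight: Entropy is maximized by uniform distributions and minimized by concentrated distributions.

- Uniform distributions have maximum entropy log₂(5) = 2.3219 bits
- The more "peaked" or concentrated a distribution, the lower its entropy

Entropies:
  H(A) = 2.3219 bits
  H(B) = 2.2368 bits
  H(C) = 1.0232 bits

Ranking: A > B > C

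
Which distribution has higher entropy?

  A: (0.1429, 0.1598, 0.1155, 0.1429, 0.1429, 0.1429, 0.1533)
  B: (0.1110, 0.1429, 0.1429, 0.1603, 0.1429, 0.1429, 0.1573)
A

Both distributions are close to uniform, making this a harder comparison.

H(A) = 2.8014 bits
H(B) = 2.7993 bits

The distribution closer to uniform has higher entropy.
Answer: A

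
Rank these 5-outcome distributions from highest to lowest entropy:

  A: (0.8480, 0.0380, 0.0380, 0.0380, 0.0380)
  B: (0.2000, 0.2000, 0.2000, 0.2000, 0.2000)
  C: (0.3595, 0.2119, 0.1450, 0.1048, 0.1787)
B > C > A

Key insight: Entropy is maximized by uniform distributions and minimized by concentrated distributions.

- Uniform distributions have maximum entropy log₂(5) = 2.3219 bits
- The more "peaked" or concentrated a distribution, the lower its entropy

Entropies:
  H(A) = 0.9188 bits
  H(B) = 2.3219 bits
  H(C) = 2.1940 bits

Ranking: B > C > A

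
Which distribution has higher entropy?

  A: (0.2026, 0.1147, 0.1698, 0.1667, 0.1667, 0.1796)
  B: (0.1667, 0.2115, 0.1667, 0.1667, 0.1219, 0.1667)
B

Both distributions are close to uniform, making this a harder comparison.

H(A) = 2.5658 bits
H(B) = 2.5674 bits

The distribution closer to uniform has higher entropy.
Answer: B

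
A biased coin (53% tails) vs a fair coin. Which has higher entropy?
Fair coin

The fair coin is uniform (p=0.5), maximizing binary entropy at 1 bit. The biased coin has H(0.53) ≈ 0.997 bits — its outcome is more predictable, so its entropy is lower.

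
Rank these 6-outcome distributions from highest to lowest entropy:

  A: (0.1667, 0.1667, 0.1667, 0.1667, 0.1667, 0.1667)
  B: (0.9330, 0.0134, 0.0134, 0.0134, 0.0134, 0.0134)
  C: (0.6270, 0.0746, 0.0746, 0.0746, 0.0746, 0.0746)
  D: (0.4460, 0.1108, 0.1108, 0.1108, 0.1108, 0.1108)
A > D > C > B

Key insight: Entropy is maximized by uniform distributions and minimized by concentrated distributions.

Entropies:
  H(A) = 2.5850 bits
  H(B) = 0.5102 bits
  H(C) = 1.8190 bits
  H(D) = 2.2779 bits

Ranking: A > D > C > B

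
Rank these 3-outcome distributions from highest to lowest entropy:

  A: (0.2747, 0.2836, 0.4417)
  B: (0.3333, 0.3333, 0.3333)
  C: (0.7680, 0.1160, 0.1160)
B > A > C

Key insight: Entropy is maximized by uniform distributions and minimized by concentrated distributions.

- Uniform distributions have maximum entropy log₂(3) = 1.5850 bits
- The more "peaked" or concentrated a distribution, the lower its entropy

Entropies:
  H(A) = 1.5484 bits
  H(B) = 1.5850 bits
  H(C) = 1.0135 bits

Ranking: B > A > C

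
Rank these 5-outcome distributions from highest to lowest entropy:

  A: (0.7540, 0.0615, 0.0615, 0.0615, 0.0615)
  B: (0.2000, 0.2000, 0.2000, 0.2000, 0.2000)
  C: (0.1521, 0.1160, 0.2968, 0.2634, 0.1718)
B > C > A

Key insight: Entropy is maximized by uniform distributions and minimized by concentrated distributions.

- Uniform distributions have maximum entropy log₂(5) = 2.3219 bits
- The more "peaked" or concentrated a distribution, the lower its entropy

Entropies:
  H(A) = 1.2969 bits
  H(B) = 2.3219 bits
  H(C) = 2.2373 bits

Ranking: B > C > A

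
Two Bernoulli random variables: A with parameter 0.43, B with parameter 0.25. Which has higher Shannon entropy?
A

For binary distributions, entropy is maximized at p=0.5 and decreases as p moves toward 0 or 1.

H(A) = H(0.43) = 0.9858 bits
H(B) = H(0.25) = 0.8113 bits

Distribution A (p=0.43) is closer to uniform (p=0.5), so it has higher entropy.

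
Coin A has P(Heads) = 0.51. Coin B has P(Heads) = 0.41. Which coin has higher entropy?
A

For binary distributions, entropy is maximized at p=0.5 and decreases as p moves toward 0 or 1.

H(A) = H(0.51) = 0.9997 bits
H(B) = H(0.41) = 0.9765 bits

Distribution A (p=0.51) is closer to uniform (p=0.5), so it has higher entropy.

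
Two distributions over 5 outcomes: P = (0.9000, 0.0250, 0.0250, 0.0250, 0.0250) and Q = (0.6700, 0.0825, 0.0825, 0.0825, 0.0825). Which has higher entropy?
Q

P is highly concentrated on one outcome (90%), making it nearly deterministic. Q spreads its mass more evenly (max 67%). The more spread-out distribution has higher entropy: H(P) ≈ 0.669 bits, H(Q) ≈ 1.575 bits.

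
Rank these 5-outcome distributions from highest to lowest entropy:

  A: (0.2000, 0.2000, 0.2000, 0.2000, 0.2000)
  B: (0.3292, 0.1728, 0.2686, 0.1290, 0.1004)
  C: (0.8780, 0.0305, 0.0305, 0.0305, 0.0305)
A > B > C

Key insight: Entropy is maximized by uniform distributions and minimized by concentrated distributions.

- Uniform distributions have maximum entropy log₂(5) = 2.3219 bits
- The more "peaked" or concentrated a distribution, the lower its entropy

Entropies:
  H(A) = 2.3219 bits
  H(B) = 2.1888 bits
  H(C) = 0.7791 bits

Ranking: A > B > C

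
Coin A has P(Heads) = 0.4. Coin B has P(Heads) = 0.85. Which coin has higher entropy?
A

For binary distributions, entropy is maximized at p=0.5 and decreases as p moves toward 0 or 1.

H(A) = H(0.4) = 0.9710 bits
H(B) = H(0.85) = 0.6098 bits

Distribution A (p=0.4) is closer to uniform (p=0.5), so it has higher entropy.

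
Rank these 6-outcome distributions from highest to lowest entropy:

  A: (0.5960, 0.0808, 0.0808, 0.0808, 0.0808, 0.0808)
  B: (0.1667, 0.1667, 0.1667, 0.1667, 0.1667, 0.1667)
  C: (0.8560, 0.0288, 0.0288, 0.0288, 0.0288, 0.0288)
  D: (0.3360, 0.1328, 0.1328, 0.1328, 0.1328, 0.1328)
B > D > A > C

Key insight: Entropy is maximized by uniform distributions and minimized by concentrated distributions.

Entropies:
  H(A) = 1.9113 bits
  H(B) = 2.5850 bits
  H(C) = 0.9290 bits
  H(D) = 2.4627 bits

Ranking: B > D > A > C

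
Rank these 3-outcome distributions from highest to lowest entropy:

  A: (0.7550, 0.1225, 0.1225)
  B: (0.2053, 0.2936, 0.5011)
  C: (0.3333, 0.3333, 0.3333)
C > B > A

Key insight: Entropy is maximized by uniform distributions and minimized by concentrated distributions.

- Uniform distributions have maximum entropy log₂(3) = 1.5850 bits
- The more "peaked" or concentrated a distribution, the lower its entropy

Entropies:
  H(A) = 1.0483 bits
  H(B) = 1.4876 bits
  H(C) = 1.5850 bits

Ranking: C > B > A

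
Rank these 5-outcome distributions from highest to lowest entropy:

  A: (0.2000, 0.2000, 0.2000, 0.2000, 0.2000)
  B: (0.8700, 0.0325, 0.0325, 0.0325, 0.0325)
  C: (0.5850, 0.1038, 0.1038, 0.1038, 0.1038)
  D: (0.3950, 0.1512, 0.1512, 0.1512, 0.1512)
A > D > C > B

Key insight: Entropy is maximized by uniform distributions and minimized by concentrated distributions.

Entropies:
  H(A) = 2.3219 bits
  H(B) = 0.8174 bits
  H(C) = 1.8091 bits
  H(D) = 2.1780 bits

Ranking: A > D > C > B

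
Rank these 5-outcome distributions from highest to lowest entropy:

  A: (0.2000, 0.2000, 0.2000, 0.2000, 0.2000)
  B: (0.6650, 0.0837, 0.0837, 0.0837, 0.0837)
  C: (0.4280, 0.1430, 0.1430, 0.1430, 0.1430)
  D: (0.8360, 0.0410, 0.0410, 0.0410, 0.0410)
A > C > B > D

Key insight: Entropy is maximized by uniform distributions and minimized by concentrated distributions.

Entropies:
  H(A) = 2.3219 bits
  H(B) = 1.5900 bits
  H(C) = 2.1290 bits
  H(D) = 0.9718 bits

Ranking: A > C > B > D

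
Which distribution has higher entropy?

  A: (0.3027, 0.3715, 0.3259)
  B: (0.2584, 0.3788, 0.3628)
A

Both distributions are close to uniform, making this a harder comparison.

H(A) = 1.5797 bits
H(B) = 1.5657 bits

The distribution closer to uniform has higher entropy.
Answer: A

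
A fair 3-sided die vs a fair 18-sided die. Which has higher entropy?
18-sided die

Both are uniform distributions; for uniform over n outcomes, H = log₂(n). H(3-sided) = log₂(3) = 1.585 bits and H(18-sided) = log₂(18) = 4.170 bits. More outcomes in a uniform distribution means higher entropy.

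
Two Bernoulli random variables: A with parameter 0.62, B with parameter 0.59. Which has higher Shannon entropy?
B

For binary distributions, entropy is maximized at p=0.5 and decreases as p moves toward 0 or 1.

H(A) = H(0.62) = 0.9580 bits
H(B) = H(0.59) = 0.9765 bits

Distribution B (p=0.59) is closer to uniform (p=0.5), so it has higher entropy.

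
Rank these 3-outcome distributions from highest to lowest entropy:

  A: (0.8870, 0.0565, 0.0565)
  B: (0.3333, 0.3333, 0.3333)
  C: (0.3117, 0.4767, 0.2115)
B > C > A

Key insight: Entropy is maximized by uniform distributions and minimized by concentrated distributions.

- Uniform distributions have maximum entropy log₂(3) = 1.5850 bits
- The more "peaked" or concentrated a distribution, the lower its entropy

Entropies:
  H(A) = 0.6219 bits
  H(B) = 1.5850 bits
  H(C) = 1.5078 bits

Ranking: B > C > A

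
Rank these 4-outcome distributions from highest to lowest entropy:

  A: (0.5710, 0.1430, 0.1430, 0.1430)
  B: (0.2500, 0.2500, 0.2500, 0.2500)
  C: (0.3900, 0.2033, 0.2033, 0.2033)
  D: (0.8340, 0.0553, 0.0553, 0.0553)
B > C > A > D

Key insight: Entropy is maximized by uniform distributions and minimized by concentrated distributions.

Entropies:
  H(A) = 1.6654 bits
  H(B) = 2.0000 bits
  H(C) = 1.9316 bits
  H(D) = 0.9116 bits

Ranking: B > C > A > D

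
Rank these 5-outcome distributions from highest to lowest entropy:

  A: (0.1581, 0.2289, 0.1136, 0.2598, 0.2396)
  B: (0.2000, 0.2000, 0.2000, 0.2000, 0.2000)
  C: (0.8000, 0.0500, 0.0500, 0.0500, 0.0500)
B > A > C

Key insight: Entropy is maximized by uniform distributions and minimized by concentrated distributions.

- Uniform distributions have maximum entropy log₂(5) = 2.3219 bits
- The more "peaked" or concentrated a distribution, the lower its entropy

Entropies:
  H(A) = 2.2631 bits
  H(B) = 2.3219 bits
  H(C) = 1.1219 bits

Ranking: B > A > C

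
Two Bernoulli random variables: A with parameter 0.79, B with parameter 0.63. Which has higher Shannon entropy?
B

For binary distributions, entropy is maximized at p=0.5 and decreases as p moves toward 0 or 1.

H(A) = H(0.79) = 0.7415 bits
H(B) = H(0.63) = 0.9507 bits

Distribution B (p=0.63) is closer to uniform (p=0.5), so it has higher entropy.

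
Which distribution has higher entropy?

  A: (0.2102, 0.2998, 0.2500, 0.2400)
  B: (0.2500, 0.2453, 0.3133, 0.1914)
A

Both distributions are close to uniform, making this a harder comparison.

H(A) = 1.9881 bits
H(B) = 1.9784 bits

The distribution closer to uniform has higher entropy.
Answer: A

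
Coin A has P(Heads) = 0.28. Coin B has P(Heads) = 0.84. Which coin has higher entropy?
A

For binary distributions, entropy is maximized at p=0.5 and decreases as p moves toward 0 or 1.

H(A) = H(0.28) = 0.8555 bits
H(B) = H(0.84) = 0.6343 bits

Distribution A (p=0.28) is closer to uniform (p=0.5), so it has higher entropy.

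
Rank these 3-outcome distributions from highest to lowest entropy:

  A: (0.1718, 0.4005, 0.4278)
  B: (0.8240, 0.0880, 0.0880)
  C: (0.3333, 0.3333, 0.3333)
C > A > B

Key insight: Entropy is maximized by uniform distributions and minimized by concentrated distributions.

- Uniform distributions have maximum entropy log₂(3) = 1.5850 bits
- The more "peaked" or concentrated a distribution, the lower its entropy

Entropies:
  H(A) = 1.4893 bits
  H(B) = 0.8472 bits
  H(C) = 1.5850 bits

Ranking: C > A > B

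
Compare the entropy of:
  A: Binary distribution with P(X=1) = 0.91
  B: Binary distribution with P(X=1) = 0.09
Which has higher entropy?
Equal

For binary distributions, entropy is maximized at p=0.5 and decreases as p moves toward 0 or 1.

H(A) = H(0.91) = 0.4365 bits
H(B) = H(0.09) = 0.4365 bits

Both distributions are equally far from uniform (|0.91-0.5| = |0.09-0.5|), so they have the same entropy.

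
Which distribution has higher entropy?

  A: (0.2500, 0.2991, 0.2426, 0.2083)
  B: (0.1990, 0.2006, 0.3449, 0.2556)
A

Both distributions are close to uniform, making this a harder comparison.

H(A) = 1.9880 bits
H(B) = 1.9611 bits

The distribution closer to uniform has higher entropy.
Answer: A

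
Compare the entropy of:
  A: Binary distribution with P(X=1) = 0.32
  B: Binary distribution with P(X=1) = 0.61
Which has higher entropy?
B

For binary distributions, entropy is maximized at p=0.5 and decreases as p moves toward 0 or 1.

H(A) = H(0.32) = 0.9044 bits
H(B) = H(0.61) = 0.9648 bits

Distribution B (p=0.61) is closer to uniform (p=0.5), so it has higher entropy.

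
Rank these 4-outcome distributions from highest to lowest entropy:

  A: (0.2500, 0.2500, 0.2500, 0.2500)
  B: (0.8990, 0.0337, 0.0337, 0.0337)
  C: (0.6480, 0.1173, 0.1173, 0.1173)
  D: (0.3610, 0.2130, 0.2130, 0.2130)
A > D > C > B

Key insight: Entropy is maximized by uniform distributions and minimized by concentrated distributions.

Entropies:
  H(A) = 2.0000 bits
  H(B) = 0.6322 bits
  H(C) = 1.4937 bits
  H(D) = 1.9563 bits

Ranking: A > D > C > B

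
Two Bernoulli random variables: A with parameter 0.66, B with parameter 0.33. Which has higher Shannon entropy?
A

For binary distributions, entropy is maximized at p=0.5 and decreases as p moves toward 0 or 1.

H(A) = H(0.66) = 0.9248 bits
H(B) = H(0.33) = 0.9149 bits

Distribution A (p=0.66) is closer to uniform (p=0.5), so it has higher entropy.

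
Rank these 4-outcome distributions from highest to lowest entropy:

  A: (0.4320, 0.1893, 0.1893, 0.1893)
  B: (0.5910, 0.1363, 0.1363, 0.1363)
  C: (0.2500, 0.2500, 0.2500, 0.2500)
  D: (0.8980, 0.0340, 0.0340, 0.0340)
C > A > B > D

Key insight: Entropy is maximized by uniform distributions and minimized by concentrated distributions.

Entropies:
  H(A) = 1.8869 bits
  H(B) = 1.6242 bits
  H(C) = 2.0000 bits
  H(D) = 0.6370 bits

Ranking: C > A > B > D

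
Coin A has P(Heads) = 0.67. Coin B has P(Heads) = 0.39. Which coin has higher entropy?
B

For binary distributions, entropy is maximized at p=0.5 and decreases as p moves toward 0 or 1.

H(A) = H(0.67) = 0.9149 bits
H(B) = H(0.39) = 0.9648 bits

Distribution B (p=0.39) is closer to uniform (p=0.5), so it has higher entropy.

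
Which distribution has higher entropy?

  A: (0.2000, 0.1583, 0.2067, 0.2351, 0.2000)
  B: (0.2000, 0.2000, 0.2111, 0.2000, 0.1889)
B

Both distributions are close to uniform, making this a harder comparison.

H(A) = 2.3108 bits
H(B) = 2.3210 bits

The distribution closer to uniform has higher entropy.
Answer: B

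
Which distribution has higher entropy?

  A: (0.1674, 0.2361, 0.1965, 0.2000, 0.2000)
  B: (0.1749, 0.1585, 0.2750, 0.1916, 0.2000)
A

Both distributions are close to uniform, making this a harder comparison.

H(A) = 2.3134 bits
H(B) = 2.2945 bits

The distribution closer to uniform has higher entropy.
Answer: A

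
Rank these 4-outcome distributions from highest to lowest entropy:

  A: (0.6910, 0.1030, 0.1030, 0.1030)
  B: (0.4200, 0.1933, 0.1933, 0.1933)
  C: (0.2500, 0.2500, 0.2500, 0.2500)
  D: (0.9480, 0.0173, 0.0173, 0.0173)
C > B > A > D

Key insight: Entropy is maximized by uniform distributions and minimized by concentrated distributions.

Entropies:
  H(A) = 1.3818 bits
  H(B) = 1.9007 bits
  H(C) = 2.0000 bits
  H(D) = 0.3773 bits

Ranking: C > B > A > D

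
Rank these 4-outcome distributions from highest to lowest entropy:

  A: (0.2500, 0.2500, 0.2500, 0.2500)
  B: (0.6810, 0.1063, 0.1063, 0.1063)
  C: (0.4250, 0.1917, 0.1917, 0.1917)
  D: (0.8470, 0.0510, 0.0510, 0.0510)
A > C > B > D

Key insight: Entropy is maximized by uniform distributions and minimized by concentrated distributions.

Entropies:
  H(A) = 2.0000 bits
  H(B) = 1.4089 bits
  H(C) = 1.8951 bits
  H(D) = 0.8598 bits

Ranking: A > C > B > D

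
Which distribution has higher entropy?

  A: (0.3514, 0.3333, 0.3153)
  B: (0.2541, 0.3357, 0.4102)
A

Both distributions are close to uniform, making this a harder comparison.

H(A) = 1.5836 bits
H(B) = 1.5582 bits

The distribution closer to uniform has higher entropy.
Answer: A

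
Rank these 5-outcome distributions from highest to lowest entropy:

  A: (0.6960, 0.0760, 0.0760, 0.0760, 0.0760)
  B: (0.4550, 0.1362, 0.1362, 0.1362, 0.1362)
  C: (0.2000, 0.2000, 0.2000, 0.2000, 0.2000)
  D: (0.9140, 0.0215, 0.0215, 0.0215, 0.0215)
C > B > A > D

Key insight: Entropy is maximized by uniform distributions and minimized by concentrated distributions.

Entropies:
  H(A) = 1.4941 bits
  H(B) = 2.0841 bits
  H(C) = 2.3219 bits
  H(D) = 0.5950 bits

Ranking: C > B > A > D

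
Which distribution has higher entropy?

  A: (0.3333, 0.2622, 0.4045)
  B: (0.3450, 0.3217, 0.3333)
B

Both distributions are close to uniform, making this a harder comparison.

H(A) = 1.5629 bits
H(B) = 1.5844 bits

The distribution closer to uniform has higher entropy.
Answer: B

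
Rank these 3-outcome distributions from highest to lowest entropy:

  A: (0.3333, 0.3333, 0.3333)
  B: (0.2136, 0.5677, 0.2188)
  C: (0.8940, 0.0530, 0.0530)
A > B > C

Key insight: Entropy is maximized by uniform distributions and minimized by concentrated distributions.

- Uniform distributions have maximum entropy log₂(3) = 1.5850 bits
- The more "peaked" or concentrated a distribution, the lower its entropy

Entropies:
  H(A) = 1.5850 bits
  H(B) = 1.4191 bits
  H(C) = 0.5937 bits

Ranking: A > B > C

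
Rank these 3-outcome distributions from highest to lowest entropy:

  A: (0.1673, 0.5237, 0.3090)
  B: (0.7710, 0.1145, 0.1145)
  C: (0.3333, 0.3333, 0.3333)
C > A > B

Key insight: Entropy is maximized by uniform distributions and minimized by concentrated distributions.

- Uniform distributions have maximum entropy log₂(3) = 1.5850 bits
- The more "peaked" or concentrated a distribution, the lower its entropy

Entropies:
  H(A) = 1.4438 bits
  H(B) = 1.0053 bits
  H(C) = 1.5850 bits

Ranking: C > A > B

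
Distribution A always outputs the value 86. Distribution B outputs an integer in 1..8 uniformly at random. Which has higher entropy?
B

A is deterministic, so H(A) = 0. B is uniform over 8 outcomes, so H(B) = log₂(8) = 3.000 bits. Any distribution with genuine randomness has higher entropy than a deterministic one.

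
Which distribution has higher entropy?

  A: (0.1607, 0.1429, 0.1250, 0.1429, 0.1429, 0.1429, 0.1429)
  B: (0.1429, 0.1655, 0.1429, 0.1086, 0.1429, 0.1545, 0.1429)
A

Both distributions are close to uniform, making this a harder comparison.

H(A) = 2.8041 bits
H(B) = 2.7978 bits

The distribution closer to uniform has higher entropy.
Answer: A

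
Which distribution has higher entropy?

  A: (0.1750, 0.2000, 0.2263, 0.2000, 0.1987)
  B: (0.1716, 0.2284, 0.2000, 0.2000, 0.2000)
A

Both distributions are close to uniform, making this a harder comparison.

H(A) = 2.3172 bits
H(B) = 2.3161 bits

The distribution closer to uniform has higher entropy.
Answer: A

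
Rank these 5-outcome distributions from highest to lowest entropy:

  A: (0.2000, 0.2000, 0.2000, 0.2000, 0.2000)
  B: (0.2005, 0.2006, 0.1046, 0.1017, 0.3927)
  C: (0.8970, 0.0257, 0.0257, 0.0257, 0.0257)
A > B > C

Key insight: Entropy is maximized by uniform distributions and minimized by concentrated distributions.

- Uniform distributions have maximum entropy log₂(5) = 2.3219 bits
- The more "peaked" or concentrated a distribution, the lower its entropy

Entropies:
  H(A) = 2.3219 bits
  H(B) = 2.1352 bits
  H(C) = 0.6844 bits

Ranking: A > B > C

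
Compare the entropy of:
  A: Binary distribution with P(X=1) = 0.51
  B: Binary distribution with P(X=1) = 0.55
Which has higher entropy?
A

For binary distributions, entropy is maximized at p=0.5 and decreases as p moves toward 0 or 1.

H(A) = H(0.51) = 0.9997 bits
H(B) = H(0.55) = 0.9928 bits

Distribution A (p=0.51) is closer to uniform (p=0.5), so it has higher entropy.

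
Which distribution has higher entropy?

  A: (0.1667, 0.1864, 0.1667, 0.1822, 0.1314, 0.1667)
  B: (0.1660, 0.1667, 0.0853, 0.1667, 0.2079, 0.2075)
A

Both distributions are close to uniform, making this a harder comparison.

H(A) = 2.5765 bits
H(B) = 2.5365 bits

The distribution closer to uniform has higher entropy.
Answer: A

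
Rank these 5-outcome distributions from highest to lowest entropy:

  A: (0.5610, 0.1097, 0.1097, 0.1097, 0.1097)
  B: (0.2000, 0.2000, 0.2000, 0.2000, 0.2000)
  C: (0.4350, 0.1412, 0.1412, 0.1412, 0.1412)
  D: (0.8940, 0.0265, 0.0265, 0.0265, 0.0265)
B > C > A > D

Key insight: Entropy is maximized by uniform distributions and minimized by concentrated distributions.

Entropies:
  H(A) = 1.8672 bits
  H(B) = 2.3219 bits
  H(C) = 2.1178 bits
  H(D) = 0.6997 bits

Ranking: B > C > A > D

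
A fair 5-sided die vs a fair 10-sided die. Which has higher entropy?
10-sided die

Both are uniform distributions; for uniform over n outcomes, H = log₂(n). H(5-sided) = log₂(5) = 2.322 bits and H(10-sided) = log₂(10) = 3.322 bits. More outcomes in a uniform distribution means higher entropy.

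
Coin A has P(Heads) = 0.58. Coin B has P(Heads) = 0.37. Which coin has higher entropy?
A

For binary distributions, entropy is maximized at p=0.5 and decreases as p moves toward 0 or 1.

H(A) = H(0.58) = 0.9815 bits
H(B) = H(0.37) = 0.9507 bits

Distribution A (p=0.58) is closer to uniform (p=0.5), so it has higher entropy.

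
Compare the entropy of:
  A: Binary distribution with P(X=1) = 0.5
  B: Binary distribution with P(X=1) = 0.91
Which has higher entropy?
A

For binary distributions, entropy is maximized at p=0.5 and decreases as p moves toward 0 or 1.

H(A) = H(0.5) = 1.0000 bits
H(B) = H(0.91) = 0.4365 bits

Distribution A (p=0.5) is closer to uniform (p=0.5), so it has higher entropy.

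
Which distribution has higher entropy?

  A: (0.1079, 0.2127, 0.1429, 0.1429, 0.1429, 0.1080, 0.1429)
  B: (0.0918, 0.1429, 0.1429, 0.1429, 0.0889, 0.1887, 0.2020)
A

Both distributions are close to uniform, making this a harder comparison.

H(A) = 2.7725 bits
H(B) = 2.7500 bits

The distribution closer to uniform has higher entropy.
Answer: A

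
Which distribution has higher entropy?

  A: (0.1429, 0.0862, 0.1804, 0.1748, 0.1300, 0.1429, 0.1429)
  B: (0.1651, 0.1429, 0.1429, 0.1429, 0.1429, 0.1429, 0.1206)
B

Both distributions are close to uniform, making this a harder comparison.

H(A) = 2.7762 bits
H(B) = 2.8023 bits

The distribution closer to uniform has higher entropy.
Answer: B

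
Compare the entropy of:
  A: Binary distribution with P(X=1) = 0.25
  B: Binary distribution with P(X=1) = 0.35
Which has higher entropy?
B

For binary distributions, entropy is maximized at p=0.5 and decreases as p moves toward 0 or 1.

H(A) = H(0.25) = 0.8113 bits
H(B) = H(0.35) = 0.9341 bits

Distribution B (p=0.35) is closer to uniform (p=0.5), so it has higher entropy.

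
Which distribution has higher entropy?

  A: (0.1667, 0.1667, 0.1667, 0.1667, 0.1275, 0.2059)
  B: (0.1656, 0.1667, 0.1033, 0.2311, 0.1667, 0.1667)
A

Both distributions are close to uniform, making this a harder comparison.

H(A) = 2.5715 bits
H(B) = 2.5488 bits

The distribution closer to uniform has higher entropy.
Answer: A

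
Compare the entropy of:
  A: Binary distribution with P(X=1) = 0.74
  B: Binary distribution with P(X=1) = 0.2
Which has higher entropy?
A

For binary distributions, entropy is maximized at p=0.5 and decreases as p moves toward 0 or 1.

H(A) = H(0.74) = 0.8267 bits
H(B) = H(0.2) = 0.7219 bits

Distribution A (p=0.74) is closer to uniform (p=0.5), so it has higher entropy.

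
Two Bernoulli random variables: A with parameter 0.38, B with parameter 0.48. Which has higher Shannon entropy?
B

For binary distributions, entropy is maximized at p=0.5 and decreases as p moves toward 0 or 1.

H(A) = H(0.38) = 0.9580 bits
H(B) = H(0.48) = 0.9988 bits

Distribution B (p=0.48) is closer to uniform (p=0.5), so it has higher entropy.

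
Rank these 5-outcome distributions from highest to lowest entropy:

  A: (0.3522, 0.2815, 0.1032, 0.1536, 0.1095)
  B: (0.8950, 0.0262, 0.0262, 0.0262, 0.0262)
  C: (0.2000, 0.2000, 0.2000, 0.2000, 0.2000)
C > A > B

Key insight: Entropy is maximized by uniform distributions and minimized by concentrated distributions.

- Uniform distributions have maximum entropy log₂(5) = 2.3219 bits
- The more "peaked" or concentrated a distribution, the lower its entropy

Entropies:
  H(A) = 2.1477 bits
  H(B) = 0.6946 bits
  H(C) = 2.3219 bits

Ranking: C > A > B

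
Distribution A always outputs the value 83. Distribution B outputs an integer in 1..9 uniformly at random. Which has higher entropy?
B

A is deterministic, so H(A) = 0. B is uniform over 9 outcomes, so H(B) = log₂(9) = 3.170 bits. Any distribution with genuine randomness has higher entropy than a deterministic one.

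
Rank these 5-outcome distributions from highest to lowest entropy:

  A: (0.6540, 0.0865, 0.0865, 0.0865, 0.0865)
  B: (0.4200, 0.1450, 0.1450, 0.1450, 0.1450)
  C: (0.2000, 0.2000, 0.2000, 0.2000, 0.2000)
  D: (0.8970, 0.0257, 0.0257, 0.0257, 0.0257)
C > B > A > D

Key insight: Entropy is maximized by uniform distributions and minimized by concentrated distributions.

Entropies:
  H(A) = 1.6224 bits
  H(B) = 2.1415 bits
  H(C) = 2.3219 bits
  H(D) = 0.6844 bits

Ranking: C > B > A > D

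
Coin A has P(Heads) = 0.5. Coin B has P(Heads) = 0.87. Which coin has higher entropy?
A

For binary distributions, entropy is maximized at p=0.5 and decreases as p moves toward 0 or 1.

H(A) = H(0.5) = 1.0000 bits
H(B) = H(0.87) = 0.5574 bits

Distribution A (p=0.5) is closer to uniform (p=0.5), so it has higher entropy.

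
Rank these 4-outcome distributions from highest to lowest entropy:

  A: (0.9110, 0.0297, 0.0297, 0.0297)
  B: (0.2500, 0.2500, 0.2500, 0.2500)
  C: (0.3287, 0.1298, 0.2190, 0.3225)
B > C > A

Key insight: Entropy is maximized by uniform distributions and minimized by concentrated distributions.

- Uniform distributions have maximum entropy log₂(4) = 2.0000 bits
- The more "peaked" or concentrated a distribution, the lower its entropy

Entropies:
  H(A) = 0.5742 bits
  H(B) = 2.0000 bits
  H(C) = 1.9164 bits

Ranking: B > C > A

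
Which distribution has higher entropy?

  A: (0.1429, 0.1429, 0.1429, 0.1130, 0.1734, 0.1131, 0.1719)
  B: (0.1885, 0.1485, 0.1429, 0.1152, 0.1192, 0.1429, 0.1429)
B

Both distributions are close to uniform, making this a harder comparison.

H(A) = 2.7893 bits
H(B) = 2.7905 bits

The distribution closer to uniform has higher entropy.
Answer: B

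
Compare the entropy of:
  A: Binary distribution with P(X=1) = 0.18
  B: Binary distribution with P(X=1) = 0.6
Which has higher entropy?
B

For binary distributions, entropy is maximized at p=0.5 and decreases as p moves toward 0 or 1.

H(A) = H(0.18) = 0.6801 bits
H(B) = H(0.6) = 0.9710 bits

Distribution B (p=0.6) is closer to uniform (p=0.5), so it has higher entropy.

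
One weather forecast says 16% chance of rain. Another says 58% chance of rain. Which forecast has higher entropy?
58% forecast

Treat each forecast as a Bernoulli distribution. Binary entropy is maximized at p=0.5 and falls off symmetrically toward 0 or 1. The 58% forecast is closer to 50%, so it is more uncertain. H(16%) ≈ 0.634 bits, H(58%) ≈ 0.981 bits.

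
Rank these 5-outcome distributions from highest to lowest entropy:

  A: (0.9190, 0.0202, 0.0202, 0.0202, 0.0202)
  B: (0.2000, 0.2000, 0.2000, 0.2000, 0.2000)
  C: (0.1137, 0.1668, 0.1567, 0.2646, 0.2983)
B > C > A

Key insight: Entropy is maximized by uniform distributions and minimized by concentrated distributions.

- Uniform distributions have maximum entropy log₂(5) = 2.3219 bits
- The more "peaked" or concentrated a distribution, the lower its entropy

Entropies:
  H(A) = 0.5677 bits
  H(B) = 2.3219 bits
  H(C) = 2.2346 bits

Ranking: B > C > A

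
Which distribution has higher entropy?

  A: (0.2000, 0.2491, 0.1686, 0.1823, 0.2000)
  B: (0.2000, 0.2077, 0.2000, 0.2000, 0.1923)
B

Both distributions are close to uniform, making this a harder comparison.

H(A) = 2.3089 bits
H(B) = 2.3215 bits

The distribution closer to uniform has higher entropy.
Answer: B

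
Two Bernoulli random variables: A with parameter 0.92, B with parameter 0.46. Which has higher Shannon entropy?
B

For binary distributions, entropy is maximized at p=0.5 and decreases as p moves toward 0 or 1.

H(A) = H(0.92) = 0.4022 bits
H(B) = H(0.46) = 0.9954 bits

Distribution B (p=0.46) is closer to uniform (p=0.5), so it has higher entropy.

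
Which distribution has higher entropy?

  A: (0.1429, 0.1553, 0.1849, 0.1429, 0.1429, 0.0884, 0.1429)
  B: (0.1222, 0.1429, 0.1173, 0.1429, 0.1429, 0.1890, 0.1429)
B

Both distributions are close to uniform, making this a harder comparison.

H(A) = 2.7811 bits
H(B) = 2.7918 bits

The distribution closer to uniform has higher entropy.
Answer: B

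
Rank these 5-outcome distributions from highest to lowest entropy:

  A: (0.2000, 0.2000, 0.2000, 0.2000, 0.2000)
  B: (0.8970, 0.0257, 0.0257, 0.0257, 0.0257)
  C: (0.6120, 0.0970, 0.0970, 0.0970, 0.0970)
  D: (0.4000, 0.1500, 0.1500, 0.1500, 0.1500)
A > D > C > B

Key insight: Entropy is maximized by uniform distributions and minimized by concentrated distributions.

Entropies:
  H(A) = 2.3219 bits
  H(B) = 0.6844 bits
  H(C) = 1.7395 bits
  H(D) = 2.1710 bits

Ranking: A > D > C > B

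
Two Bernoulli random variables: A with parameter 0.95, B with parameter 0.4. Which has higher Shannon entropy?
B

For binary distributions, entropy is maximized at p=0.5 and decreases as p moves toward 0 or 1.

H(A) = H(0.95) = 0.2864 bits
H(B) = H(0.4) = 0.9710 bits

Distribution B (p=0.4) is closer to uniform (p=0.5), so it has higher entropy.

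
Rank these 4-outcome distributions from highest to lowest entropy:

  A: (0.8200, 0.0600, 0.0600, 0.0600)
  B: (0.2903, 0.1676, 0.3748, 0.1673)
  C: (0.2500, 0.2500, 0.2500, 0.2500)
C > B > A

Key insight: Entropy is maximized by uniform distributions and minimized by concentrated distributions.

- Uniform distributions have maximum entropy log₂(4) = 2.0000 bits
- The more "peaked" or concentrated a distribution, the lower its entropy

Entropies:
  H(A) = 0.9654 bits
  H(B) = 1.9120 bits
  H(C) = 2.0000 bits

Ranking: C > B > A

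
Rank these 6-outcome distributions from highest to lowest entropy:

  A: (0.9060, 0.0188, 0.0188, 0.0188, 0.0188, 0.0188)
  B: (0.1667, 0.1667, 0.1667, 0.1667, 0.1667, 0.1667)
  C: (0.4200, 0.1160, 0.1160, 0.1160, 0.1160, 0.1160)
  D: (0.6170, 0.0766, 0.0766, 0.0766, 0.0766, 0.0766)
B > C > D > A

Key insight: Entropy is maximized by uniform distributions and minimized by concentrated distributions.

Entropies:
  H(A) = 0.6679 bits
  H(B) = 2.5850 bits
  H(C) = 2.3282 bits
  H(D) = 1.8494 bits

Ranking: B > C > D > A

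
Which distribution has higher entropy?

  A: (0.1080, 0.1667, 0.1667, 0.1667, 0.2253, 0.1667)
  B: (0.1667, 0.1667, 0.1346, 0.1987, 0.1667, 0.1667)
B

Both distributions are close to uniform, making this a harder comparison.

H(A) = 2.5546 bits
H(B) = 2.5760 bits

The distribution closer to uniform has higher entropy.
Answer: B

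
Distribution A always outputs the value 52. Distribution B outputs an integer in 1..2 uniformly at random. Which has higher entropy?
B

A is deterministic, so H(A) = 0. B is uniform over 2 outcomes, so H(B) = log₂(2) = 1.000 bits. Any distribution with genuine randomness has higher entropy than a deterministic one.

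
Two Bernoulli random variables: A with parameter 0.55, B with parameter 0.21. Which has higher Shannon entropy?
A

For binary distributions, entropy is maximized at p=0.5 and decreases as p moves toward 0 or 1.

H(A) = H(0.55) = 0.9928 bits
H(B) = H(0.21) = 0.7415 bits

Distribution A (p=0.55) is closer to uniform (p=0.5), so it has higher entropy.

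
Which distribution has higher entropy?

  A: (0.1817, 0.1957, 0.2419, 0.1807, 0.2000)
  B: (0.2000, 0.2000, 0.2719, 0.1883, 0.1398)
A

Both distributions are close to uniform, making this a harder comparison.

H(A) = 2.3133 bits
H(B) = 2.2901 bits

The distribution closer to uniform has higher entropy.
Answer: A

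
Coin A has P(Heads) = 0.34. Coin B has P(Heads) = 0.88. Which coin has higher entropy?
A

For binary distributions, entropy is maximized at p=0.5 and decreases as p moves toward 0 or 1.

H(A) = H(0.34) = 0.9248 bits
H(B) = H(0.88) = 0.5294 bits

Distribution A (p=0.34) is closer to uniform (p=0.5), so it has higher entropy.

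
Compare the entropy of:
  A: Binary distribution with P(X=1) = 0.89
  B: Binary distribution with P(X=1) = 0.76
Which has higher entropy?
B

For binary distributions, entropy is maximized at p=0.5 and decreases as p moves toward 0 or 1.

H(A) = H(0.89) = 0.4999 bits
H(B) = H(0.76) = 0.7950 bits

Distribution B (p=0.76) is closer to uniform (p=0.5), so it has higher entropy.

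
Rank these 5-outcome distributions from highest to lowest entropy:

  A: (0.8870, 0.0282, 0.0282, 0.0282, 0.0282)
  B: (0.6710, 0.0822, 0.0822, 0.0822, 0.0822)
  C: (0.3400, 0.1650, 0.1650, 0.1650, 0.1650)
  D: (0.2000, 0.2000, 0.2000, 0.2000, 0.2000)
D > C > B > A

Key insight: Entropy is maximized by uniform distributions and minimized by concentrated distributions.

Entropies:
  H(A) = 0.7349 bits
  H(B) = 1.5719 bits
  H(C) = 2.2448 bits
  H(D) = 2.3219 bits

Ranking: D > C > B > A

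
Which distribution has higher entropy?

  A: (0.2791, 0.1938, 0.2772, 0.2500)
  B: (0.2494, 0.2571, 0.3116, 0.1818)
A

Both distributions are close to uniform, making this a harder comparison.

H(A) = 1.9857 bits
H(B) = 1.9749 bits

The distribution closer to uniform has higher entropy.
Answer: A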